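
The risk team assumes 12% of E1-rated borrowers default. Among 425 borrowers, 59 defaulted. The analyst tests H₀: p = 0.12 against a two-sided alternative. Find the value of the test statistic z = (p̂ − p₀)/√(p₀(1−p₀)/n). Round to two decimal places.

z = 1.19

p̂ = 59/425 ≈ 0.1388.
Standard error under H₀: √(0.12×0.88/425) = 0.0158.
z = (0.1388 − 0.12)/0.0158 = 0.0188/0.0158 = 1.19.
Two-sided p-value ≈ 2·Φ(−1.194) = 0.2324.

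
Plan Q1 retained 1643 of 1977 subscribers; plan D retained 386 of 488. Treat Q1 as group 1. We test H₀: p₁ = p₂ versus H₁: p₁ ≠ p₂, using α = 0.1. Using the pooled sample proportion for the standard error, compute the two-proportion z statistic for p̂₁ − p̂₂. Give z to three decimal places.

p̂₁ = 1643/1977 = 0.83106, p̂₂ = 386/488 = 0.79098.
Pooled p̂ = (1643+386)/(1977+488) = 2029/2465 = 0.82312.
SE = √(p̂(1−p̂)(1/n₁+1/n₂)) = √(0.82312·0.17688·0.002555) = √(0.000371985) = 0.01929.
z = (0.83106 − 0.79098)/0.01929 = 0.04008/0.01929 = 2.078.
Two-sided p-value ≈ 2·Φ(−2.078) = 0.0377; since p < α = 0.1, reject H₀.

z = 2.078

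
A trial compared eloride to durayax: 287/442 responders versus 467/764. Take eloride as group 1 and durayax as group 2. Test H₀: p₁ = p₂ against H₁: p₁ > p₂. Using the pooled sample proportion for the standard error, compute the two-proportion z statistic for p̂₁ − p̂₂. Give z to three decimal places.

p̂₁ = 287/442 = 0.64932, p̂₂ = 467/764 = 0.61126.
Pooled p̂ = (287+467)/(442+764) = 754/1206 = 0.62521.
SE = √(0.234323 × 0.00357134) = 0.02893.
z = (0.64932 − 0.61126)/0.02893 = 0.03806/0.02893 = 1.316.

z = 1.316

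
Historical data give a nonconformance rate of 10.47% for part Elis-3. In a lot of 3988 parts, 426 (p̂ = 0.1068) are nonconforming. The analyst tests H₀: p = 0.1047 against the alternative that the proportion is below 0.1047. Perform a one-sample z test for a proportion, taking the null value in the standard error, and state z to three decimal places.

z = 0.437

p̂ = 426/3988 = 0.10682.
SE = √(p₀(1−p₀)/n) = √(0.093738/3988) = 0.00485.
z = (0.10682 − 0.1047)/0.00485 = 0.00212/0.00485 = 0.437.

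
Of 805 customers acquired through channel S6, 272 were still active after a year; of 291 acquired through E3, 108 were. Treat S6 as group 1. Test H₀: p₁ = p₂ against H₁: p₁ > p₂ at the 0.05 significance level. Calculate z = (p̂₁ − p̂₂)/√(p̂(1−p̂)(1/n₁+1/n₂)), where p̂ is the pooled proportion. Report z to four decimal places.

p̂₁ = 272/805 = 0.337888, p̂₂ = 108/291 = 0.371134.
Pooled p̂ = (272+108)/(805+291) = 380/1096 = 0.346715.
SE = √(p̂(1−p̂)(1/n₁+1/n₂)) = √(0.346715·0.653285·0.00467866) = √(0.00105973) = 0.032554.
z = (0.337888 − 0.371134)/0.032554 = -0.033246/0.032554 = -1.0213.
p-value = P(Z > -1.021) ≈ 0.8464. With α = 0.05, fail to reject H₀.

z = -1.0213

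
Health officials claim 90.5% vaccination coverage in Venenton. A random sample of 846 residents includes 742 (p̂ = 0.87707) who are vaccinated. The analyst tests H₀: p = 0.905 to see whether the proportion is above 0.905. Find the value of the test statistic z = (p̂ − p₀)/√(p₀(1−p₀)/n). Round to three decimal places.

p̂ = 742/846 ≈ 0.87707.
Standard error under H₀: √(0.905×0.095/846) = 0.01008.
z = (0.87707 − 0.905)/0.01008 = -0.02793/0.01008 = -2.771.

z = -2.771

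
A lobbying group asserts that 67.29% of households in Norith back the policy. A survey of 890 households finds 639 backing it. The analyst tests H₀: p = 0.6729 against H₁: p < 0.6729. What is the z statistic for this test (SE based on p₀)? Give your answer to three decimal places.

z = 2.866

p̂ = 639/890 ≈ 0.71798.
Under H₀, SE = √(0.6729·0.3271/890) = √(0.00024731) = 0.01573.
z = (0.71798 − 0.6729)/0.01573 = 0.04508/0.01573 = 2.866.
p-value = P(Z < 2.866) ≈ 0.9979.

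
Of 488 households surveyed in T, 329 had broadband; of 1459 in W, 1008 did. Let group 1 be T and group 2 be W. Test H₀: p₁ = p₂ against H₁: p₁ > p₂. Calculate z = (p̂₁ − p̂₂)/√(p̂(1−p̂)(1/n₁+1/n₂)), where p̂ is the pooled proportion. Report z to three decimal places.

p̂₁ = 329/488 = 0.674180, p̂₂ = 1008/1459 = 0.690884.
Pooled p̂ = (329+1008)/(488+1459) = 1337/1947 = 0.686697.
SE = √(0.215144 × 0.00273458) = 0.024255.
z = (0.674180 − 0.690884)/0.024255 = -0.016704/0.024255 = -0.689.
p-value = P(Z > -0.689) ≈ 0.7545.

z = -0.689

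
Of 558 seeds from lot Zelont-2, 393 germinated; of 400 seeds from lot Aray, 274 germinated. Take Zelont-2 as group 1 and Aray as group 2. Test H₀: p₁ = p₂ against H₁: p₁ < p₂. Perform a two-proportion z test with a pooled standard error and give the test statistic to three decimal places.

z = 0.641

p̂₁ = 393/558 = 0.70430, p̂₂ = 274/400 = 0.68500.
Pooled p̂ = (393+274)/(558+400) = 667/958 = 0.69624.
SE = √(0.211489 × 0.00429211) = 0.03013.
z = (0.70430 − 0.68500)/0.03013 = 0.01930/0.03013 = 0.641.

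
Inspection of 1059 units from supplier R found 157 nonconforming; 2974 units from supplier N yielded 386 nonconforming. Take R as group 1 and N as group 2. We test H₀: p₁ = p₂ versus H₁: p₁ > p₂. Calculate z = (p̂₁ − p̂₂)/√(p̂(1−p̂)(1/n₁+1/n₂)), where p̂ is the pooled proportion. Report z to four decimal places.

p̂₁ = 157/1059 ≈ 0.1482531, p̂₂ = 386/2974 ≈ 0.1297915.
Pooled p̂ = (157+386)/(1059+2974) = 543/4033 = 0.1346392.
SE = √(p̂(1−p̂)(1/n₁+1/n₂)) = √(0.1346392·0.8653608·0.00128053) = √(0.000149197) = 0.0122146.
z = (0.1482531 − 0.1297915)/0.0122146 = 0.0184616/0.0122146 = 1.5114.
p-value = P(Z > 1.511) ≈ 0.0653.

z = 1.5114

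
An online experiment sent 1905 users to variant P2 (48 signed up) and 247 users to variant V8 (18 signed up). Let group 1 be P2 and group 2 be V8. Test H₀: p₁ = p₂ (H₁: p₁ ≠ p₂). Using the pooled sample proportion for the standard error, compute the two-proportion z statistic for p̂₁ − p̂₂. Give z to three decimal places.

p̂₁ = 48/1905 ≈ 0.025197, p̂₂ = 18/247 ≈ 0.072874.
Pooled p̂ = (48+18)/(1905+247) = 66/2152 = 0.030669.
SE = √(0.0297285 × 0.00457352) = 0.011660.
z = (0.025197 − 0.072874)/0.011660 = -0.047677/0.011660 = -4.089.

z = -4.089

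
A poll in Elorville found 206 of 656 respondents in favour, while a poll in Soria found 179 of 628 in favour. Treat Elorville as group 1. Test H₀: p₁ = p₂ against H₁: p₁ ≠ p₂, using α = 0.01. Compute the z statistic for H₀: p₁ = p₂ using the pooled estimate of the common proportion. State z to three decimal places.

p̂₁ = 206/656 ≈ 0.31402, p̂₂ = 179/628 ≈ 0.28503.
Pooled p̂ = (206+179)/(656+628) = 385/1284 = 0.29984.
SE = √(0.209938 × 0.00311675) = 0.02558.
z = (0.31402 − 0.28503)/0.02558 = 0.02899/0.02558 = 1.133.
p-value = 2·P(Z > 1.133) ≈ 0.2570. With α = 0.01, fail to reject H₀.

z = 1.133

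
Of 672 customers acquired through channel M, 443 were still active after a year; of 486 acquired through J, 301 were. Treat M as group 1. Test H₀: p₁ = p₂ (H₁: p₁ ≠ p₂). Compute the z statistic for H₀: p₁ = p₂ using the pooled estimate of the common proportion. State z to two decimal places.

p̂₁ = 443/672 = 0.6592, p̂₂ = 301/486 = 0.6193.
Pooled p̂ = (443+301)/(672+486) = 744/1158 = 0.6425.
SE = √(0.229697 × 0.00354571) = 0.0285.
z = (0.6592 − 0.6193)/0.0285 = 0.0399/0.0285 = 1.40.

z = 1.40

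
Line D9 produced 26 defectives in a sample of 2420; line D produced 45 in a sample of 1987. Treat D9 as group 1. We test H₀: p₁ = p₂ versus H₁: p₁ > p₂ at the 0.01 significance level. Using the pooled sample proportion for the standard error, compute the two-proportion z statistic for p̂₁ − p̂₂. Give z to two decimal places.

p̂₁ = 26/2420 ≈ 0.010744, p̂₂ = 45/1987 ≈ 0.022647.
Pooled p̂ = (26+45)/(2420+1987) = 71/4407 = 0.016111.
SE = √(p̂(1−p̂)(1/n₁+1/n₂)) = √(0.016111·0.983889·0.000916494) = √(1.45275e-05) = 0.003811.
z = (0.010744 − 0.022647)/0.003811 = -0.011903/0.003811 = -3.12.
p-value = P(Z > -3.123) ≈ 0.9991, so at α = 0.01 we fail to reject H₀.

z = -3.12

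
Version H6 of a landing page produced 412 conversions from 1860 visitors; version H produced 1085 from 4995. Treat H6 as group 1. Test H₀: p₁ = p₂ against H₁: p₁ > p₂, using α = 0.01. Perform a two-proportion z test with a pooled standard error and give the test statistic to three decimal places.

z = 0.382

p̂₁ = 412/1860 = 0.22151, p̂₂ = 1085/4995 = 0.21722.
Pooled p̂ = (412+1085)/(1860+4995) = 1497/6855 = 0.21838.
SE = √(p̂(1−p̂)(1/n₁+1/n₂)) = √(0.21838·0.78162·0.000737835) = √(0.000125941) = 0.01122.
z = (0.22151 − 0.21722)/0.01122 = 0.00429/0.01122 = 0.382.
p-value = P(Z > 0.382) ≈ 0.3512. With α = 0.01, fail to reject H₀.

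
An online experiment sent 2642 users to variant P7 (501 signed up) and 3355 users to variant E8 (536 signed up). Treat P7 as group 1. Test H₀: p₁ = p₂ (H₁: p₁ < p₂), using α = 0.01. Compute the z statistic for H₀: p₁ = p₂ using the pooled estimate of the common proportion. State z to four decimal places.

z = 3.0363

p̂₁ = 501/2642 = 0.1896291, p̂₂ = 536/3355 = 0.1597615.
Pooled p̂ = (501+536)/(2642+3355) = 1037/5997 = 0.1729198.
SE = √(p̂(1−p̂)(1/n₁+1/n₂)) = √(0.1729198·0.8270802·0.000676564) = √(9.67612e-05) = 0.0098367.
z = (0.1896291 − 0.1597615)/0.0098367 = 0.0298676/0.0098367 = 3.0363.
p-value = P(Z < 3.036) ≈ 0.9988, so at α = 0.01 we fail to reject H₀.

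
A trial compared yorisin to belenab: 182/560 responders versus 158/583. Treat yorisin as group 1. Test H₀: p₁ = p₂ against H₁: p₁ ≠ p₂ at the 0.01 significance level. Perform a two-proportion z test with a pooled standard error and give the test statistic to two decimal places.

z = 2.00

p̂₁ = 182/560 = 0.3250, p̂₂ = 158/583 = 0.2710.
Pooled p̂ = (182+158)/(560+583) = 340/1143 = 0.2975.
SE = √(p̂(1−p̂)(1/n₁+1/n₂)) = √(0.2975·0.7025·0.00350098) = √(0.00073163) = 0.0270.
z = (0.3250 − 0.2710)/0.0270 = 0.0540/0.0270 = 2.00.
Two-sided p-value ≈ 2·Φ(−1.996) = 0.0459, so at α = 0.01 we fail to reject H₀.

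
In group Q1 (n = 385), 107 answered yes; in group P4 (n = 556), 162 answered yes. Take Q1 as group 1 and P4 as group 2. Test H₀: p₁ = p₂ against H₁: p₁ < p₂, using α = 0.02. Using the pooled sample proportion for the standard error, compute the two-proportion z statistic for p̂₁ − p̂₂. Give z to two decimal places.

p̂₁ = 107/385 ≈ 0.2779, p̂₂ = 162/556 ≈ 0.2914.
Pooled p̂ = (107+162)/(385+556) = 269/941 = 0.2859.
SE = √(p̂(1−p̂)(1/n₁+1/n₂)) = √(0.2859·0.7141·0.00439596) = √(0.000897421) = 0.0300.
z = (0.2779 − 0.2914)/0.0300 = -0.0135/0.0300 = -0.45.
p-value = P(Z < -0.449) ≈ 0.3268, so at α = 0.02 we fail to reject H₀.

z = -0.45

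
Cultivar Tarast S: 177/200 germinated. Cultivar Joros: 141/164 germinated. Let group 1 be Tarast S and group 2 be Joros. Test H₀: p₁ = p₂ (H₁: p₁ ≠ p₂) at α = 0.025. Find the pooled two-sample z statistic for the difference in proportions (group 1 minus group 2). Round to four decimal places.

p̂₁ = 177/200 = 0.885000, p̂₂ = 141/164 = 0.859756.
Pooled p̂ = (177+141)/(200+164) = 318/364 = 0.873626.
SE = √(p̂(1−p̂)(1/n₁+1/n₂)) = √(0.873626·0.126374·0.0110976) = √(0.00122521) = 0.035003.
z = (0.885000 − 0.859756)/0.035003 = 0.025244/0.035003 = 0.7212.
p-value = 2·P(Z > 0.721) ≈ 0.4708, so at α = 0.025 we fail to reject H₀.

z = 0.7212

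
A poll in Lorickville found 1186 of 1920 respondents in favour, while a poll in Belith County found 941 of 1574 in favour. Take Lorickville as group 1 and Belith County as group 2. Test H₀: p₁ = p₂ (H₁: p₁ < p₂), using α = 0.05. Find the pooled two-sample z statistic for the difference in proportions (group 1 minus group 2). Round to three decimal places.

z = 1.197

p̂₁ = 1186/1920 ≈ 0.617708, p̂₂ = 941/1574 ≈ 0.597840.
Pooled p̂ = (1186+941)/(1920+1574) = 2127/3494 = 0.608758.
SE = √(p̂(1−p̂)(1/n₁+1/n₂)) = √(0.608758·0.391242·0.00115616) = √(0.000275364) = 0.016594.
z = (0.617708 − 0.597840)/0.016594 = 0.019868/0.016594 = 1.197.
p-value = P(Z < 1.197) ≈ 0.8844; since p > α = 0.05, fail to reject H₀.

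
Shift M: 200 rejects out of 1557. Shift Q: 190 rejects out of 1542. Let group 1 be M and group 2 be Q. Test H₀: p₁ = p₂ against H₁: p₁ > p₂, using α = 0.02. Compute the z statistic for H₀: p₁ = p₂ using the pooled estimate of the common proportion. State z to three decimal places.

p̂₁ = 200/1557 ≈ 0.12845, p̂₂ = 190/1542 ≈ 0.12322.
Pooled p̂ = (200+190)/(1557+1542) = 390/3099 = 0.12585.
SE = √(p̂(1−p̂)(1/n₁+1/n₂)) = √(0.12585·0.87415·0.00129077) = √(0.000141997) = 0.01192.
z = (0.12845 − 0.12322)/0.01192 = 0.00523/0.01192 = 0.439.
p-value = P(Z > 0.439) ≈ 0.3302; since p > α = 0.02, fail to reject H₀.

z = 0.439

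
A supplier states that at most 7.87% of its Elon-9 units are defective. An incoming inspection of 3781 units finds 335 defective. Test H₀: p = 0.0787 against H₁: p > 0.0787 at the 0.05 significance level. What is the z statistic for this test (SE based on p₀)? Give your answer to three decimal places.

p̂ = 335/3781 ≈ 0.088601.
Under H₀, SE = √(0.0787·0.9213/3781) = √(1.91765e-05) = 0.004379.
z = (0.088601 − 0.0787)/0.004379 = 0.009901/0.004379 = 2.261.
p-value = P(Z > 2.261) ≈ 0.0119, so at α = 0.05 we reject H₀.

z = 2.261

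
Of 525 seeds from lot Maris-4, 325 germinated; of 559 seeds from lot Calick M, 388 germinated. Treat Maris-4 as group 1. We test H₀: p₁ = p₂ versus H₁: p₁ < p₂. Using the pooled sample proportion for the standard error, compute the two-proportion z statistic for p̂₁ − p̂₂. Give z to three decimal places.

z = -2.603

p̂₁ = 325/525 ≈ 0.619048, p̂₂ = 388/559 ≈ 0.694097.
Pooled p̂ = (325+388)/(525+559) = 713/1084 = 0.657749.
SE = √(p̂(1−p̂)(1/n₁+1/n₂)) = √(0.657749·0.342251·0.00369367) = √(0.000831502) = 0.028836.
z = (0.619048 − 0.694097)/0.028836 = -0.075049/0.028836 = -2.603.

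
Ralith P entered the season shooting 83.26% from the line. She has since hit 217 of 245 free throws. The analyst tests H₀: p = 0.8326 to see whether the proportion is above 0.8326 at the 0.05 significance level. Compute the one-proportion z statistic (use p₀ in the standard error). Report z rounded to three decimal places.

p̂ = 217/245 ≈ 0.88571.
SE = √(p₀(1−p₀)/n) = √(0.13938/245) = 0.02385.
z = (0.88571 − 0.8326)/0.02385 = 0.05311/0.02385 = 2.227.
p-value = P(Z > 2.227) ≈ 0.0130, so at α = 0.05 we reject H₀.

z = 2.227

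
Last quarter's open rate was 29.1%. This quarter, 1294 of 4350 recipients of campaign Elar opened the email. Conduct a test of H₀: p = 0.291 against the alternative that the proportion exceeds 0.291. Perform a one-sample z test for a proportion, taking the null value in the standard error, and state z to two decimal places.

z = 0.94

p̂ = 1294/4350 ≈ 0.2975.
Under H₀, SE = √(0.291·0.709/4350) = √(4.74297e-05) = 0.0069.
z = (0.2975 − 0.291)/0.0069 = 0.0065/0.0069 = 0.94.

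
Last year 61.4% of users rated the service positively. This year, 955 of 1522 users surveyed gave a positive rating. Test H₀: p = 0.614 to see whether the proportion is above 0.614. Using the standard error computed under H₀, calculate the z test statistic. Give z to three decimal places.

p̂ = 955/1522 = 0.62746.
Under H₀, SE = √(0.614·0.386/1522) = √(0.000155719) = 0.01248.
z = (0.62746 − 0.614)/0.01248 = 0.01346/0.01248 = 1.079.
p-value = P(Z > 1.079) ≈ 0.1403.

z = 1.079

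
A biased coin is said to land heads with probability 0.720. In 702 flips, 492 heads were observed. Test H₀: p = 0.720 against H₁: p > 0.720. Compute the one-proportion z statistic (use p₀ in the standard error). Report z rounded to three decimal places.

p̂ = 492/702 = 0.70085.
SE = √(p₀(1−p₀)/n) = √(0.2016/702) = 0.01695.
z = (0.70085 − 0.72)/0.01695 = -0.01915/0.01695 = -1.130.

z = -1.130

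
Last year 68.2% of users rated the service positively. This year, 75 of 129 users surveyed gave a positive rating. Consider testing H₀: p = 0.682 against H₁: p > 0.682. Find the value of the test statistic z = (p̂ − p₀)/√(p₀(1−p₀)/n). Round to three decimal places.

z = -2.454

p̂ = 75/129 = 0.58140.
Under H₀, SE = √(0.682·0.318/129) = √(0.00168121) = 0.04100.
z = (0.58140 − 0.682)/0.04100 = -0.10060/0.04100 = -2.454.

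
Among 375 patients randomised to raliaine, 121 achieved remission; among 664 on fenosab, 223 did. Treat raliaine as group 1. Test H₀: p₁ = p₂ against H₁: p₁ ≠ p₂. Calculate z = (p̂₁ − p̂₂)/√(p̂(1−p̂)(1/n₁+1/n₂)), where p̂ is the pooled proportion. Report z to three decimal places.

p̂₁ = 121/375 ≈ 0.32267, p̂₂ = 223/664 ≈ 0.33584.
Pooled p̂ = (121+223)/(375+664) = 344/1039 = 0.33109.
SE = √(0.221469 × 0.00417269) = 0.03040.
z = (0.32267 − 0.33584)/0.03040 = -0.01317/0.03040 = -0.433.
p-value = 2·P(Z > 0.433) ≈ 0.6647.

z = -0.433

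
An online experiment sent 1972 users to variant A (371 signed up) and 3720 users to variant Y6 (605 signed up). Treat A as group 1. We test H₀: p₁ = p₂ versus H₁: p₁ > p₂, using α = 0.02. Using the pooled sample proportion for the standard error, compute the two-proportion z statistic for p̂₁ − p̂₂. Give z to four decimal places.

z = 2.4287

p̂₁ = 371/1972 ≈ 0.1881339, p̂₂ = 605/3720 ≈ 0.1626344.
Pooled p̂ = (371+605)/(1972+3720) = 976/5692 = 0.1714687.
SE = √(0.142067 × 0.000775917) = 0.0104992.
z = (0.1881339 − 0.1626344)/0.0104992 = 0.0254995/0.0104992 = 2.4287.
p-value = P(Z > 2.429) ≈ 0.0076. With α = 0.02, reject H₀.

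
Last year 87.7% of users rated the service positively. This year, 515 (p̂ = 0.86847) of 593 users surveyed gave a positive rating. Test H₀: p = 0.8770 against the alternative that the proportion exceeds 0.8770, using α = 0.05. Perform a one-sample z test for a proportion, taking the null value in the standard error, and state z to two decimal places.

p̂ = 515/593 ≈ 0.8685.
SE = √(p₀(1−p₀)/n) = √(0.10787/593) = 0.0135.
z = (0.8685 − 0.877)/0.0135 = -0.0085/0.0135 = -0.63.
p-value = P(Z > -0.633) ≈ 0.7366, so at α = 0.05 we fail to reject H₀.

z = -0.63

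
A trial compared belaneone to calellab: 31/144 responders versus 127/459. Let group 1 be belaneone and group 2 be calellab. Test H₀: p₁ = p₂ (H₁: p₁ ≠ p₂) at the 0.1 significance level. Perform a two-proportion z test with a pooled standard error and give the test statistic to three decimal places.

z = -1.462

p̂₁ = 31/144 = 0.21528, p̂₂ = 127/459 = 0.27669.
Pooled p̂ = (31+127)/(144+459) = 158/603 = 0.26202.
SE = √(0.193367 × 0.00912309) = 0.04200.
z = (0.21528 − 0.27669)/0.04200 = -0.06141/0.04200 = -1.462.
Two-sided p-value ≈ 2·Φ(−1.462) = 0.1437, so at α = 0.1 we fail to reject H₀.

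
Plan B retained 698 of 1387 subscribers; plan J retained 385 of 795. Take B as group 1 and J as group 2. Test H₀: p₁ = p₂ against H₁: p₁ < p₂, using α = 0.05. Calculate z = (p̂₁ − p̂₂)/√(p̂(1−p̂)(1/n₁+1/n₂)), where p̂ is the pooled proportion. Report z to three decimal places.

z = 0.853

p̂₁ = 698/1387 ≈ 0.50324, p̂₂ = 385/795 ≈ 0.48428.
Pooled p̂ = (698+385)/(1387+795) = 1083/2182 = 0.49633.
SE = √(p̂(1−p̂)(1/n₁+1/n₂)) = √(0.49633·0.50367·0.00197884) = √(0.000494684) = 0.02224.
z = (0.50324 − 0.48428)/0.02224 = 0.01896/0.02224 = 0.853.
p-value = P(Z < 0.853) ≈ 0.8031. With α = 0.05, fail to reject H₀.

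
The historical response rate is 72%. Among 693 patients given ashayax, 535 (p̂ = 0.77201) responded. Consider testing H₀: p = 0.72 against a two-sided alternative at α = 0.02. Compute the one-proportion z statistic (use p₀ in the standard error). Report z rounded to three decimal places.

p̂ = 535/693 = 0.77201.
Standard error under H₀: √(0.72×0.28/693) = 0.01706.
z = (0.77201 − 0.72)/0.01706 = 0.05201/0.01706 = 3.049.
Two-sided p-value ≈ 2·Φ(−3.049) = 0.0023. With α = 0.02, reject H₀.

z = 3.049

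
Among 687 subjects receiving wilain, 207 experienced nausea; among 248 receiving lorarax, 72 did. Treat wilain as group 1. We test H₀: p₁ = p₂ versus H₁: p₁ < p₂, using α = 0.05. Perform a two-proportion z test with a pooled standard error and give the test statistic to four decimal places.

z = 0.3242

p̂₁ = 207/687 ≈ 0.3013100, p̂₂ = 72/248 ≈ 0.2903226.
Pooled p̂ = (207+72)/(687+248) = 279/935 = 0.2983957.
SE = √(p̂(1−p̂)(1/n₁+1/n₂)) = √(0.2983957·0.7016043·0.00548786) = √(0.00114892) = 0.0338957.
z = (0.3013100 − 0.2903226)/0.0338957 = 0.0109874/0.0338957 = 0.3242.
p-value = P(Z < 0.324) ≈ 0.6271; since p > α = 0.05, fail to reject H₀.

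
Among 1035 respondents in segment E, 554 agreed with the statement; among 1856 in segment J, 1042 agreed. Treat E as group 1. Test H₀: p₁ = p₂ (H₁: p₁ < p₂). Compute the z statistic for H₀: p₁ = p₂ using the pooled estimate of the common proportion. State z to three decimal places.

z = -1.356

p̂₁ = 554/1035 = 0.53527, p̂₂ = 1042/1856 = 0.56142.
Pooled p̂ = (554+1042)/(1035+1856) = 1596/2891 = 0.55206.
SE = √(0.24729 × 0.00150498) = 0.01929.
z = (0.53527 − 0.56142)/0.01929 = -0.02615/0.01929 = -1.356.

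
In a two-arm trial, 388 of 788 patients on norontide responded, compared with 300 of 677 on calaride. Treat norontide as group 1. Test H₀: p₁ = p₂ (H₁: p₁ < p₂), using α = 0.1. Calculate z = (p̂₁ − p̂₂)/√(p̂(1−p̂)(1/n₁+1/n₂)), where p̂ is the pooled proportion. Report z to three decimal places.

z = 1.883

p̂₁ = 388/788 ≈ 0.492386, p̂₂ = 300/677 ≈ 0.443131.
Pooled p̂ = (388+300)/(788+677) = 688/1465 = 0.469625.
SE = √(0.249077 × 0.00274614) = 0.026153.
z = (0.492386 − 0.443131)/0.026153 = 0.049255/0.026153 = 1.883.
p-value = P(Z < 1.883) ≈ 0.9702. With α = 0.1, fail to reject H₀.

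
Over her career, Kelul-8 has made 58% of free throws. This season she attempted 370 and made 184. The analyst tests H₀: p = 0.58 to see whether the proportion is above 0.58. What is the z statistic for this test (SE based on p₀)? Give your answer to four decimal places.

z = -3.2232

p̂ = 184/370 ≈ 0.497297.
SE = √(p₀(1−p₀)/n) = √(0.2436/370) = 0.025659.
z = (0.497297 − 0.58)/0.025659 = -0.082703/0.025659 = -3.2232.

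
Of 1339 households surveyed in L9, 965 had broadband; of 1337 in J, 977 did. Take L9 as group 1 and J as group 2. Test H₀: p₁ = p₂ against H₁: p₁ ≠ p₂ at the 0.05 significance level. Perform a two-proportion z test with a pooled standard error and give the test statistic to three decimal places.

p̂₁ = 965/1339 ≈ 0.72069, p̂₂ = 977/1337 ≈ 0.73074.
Pooled p̂ = (965+977)/(1339+1337) = 1942/2676 = 0.72571.
SE = √(p̂(1−p̂)(1/n₁+1/n₂)) = √(0.72571·0.27429·0.00149477) = √(0.000297541) = 0.01725.
z = (0.72069 − 0.73074)/0.01725 = -0.01005/0.01725 = -0.583.
p-value = 2·P(Z > 0.583) ≈ 0.5600, so at α = 0.05 we fail to reject H₀.

z = -0.583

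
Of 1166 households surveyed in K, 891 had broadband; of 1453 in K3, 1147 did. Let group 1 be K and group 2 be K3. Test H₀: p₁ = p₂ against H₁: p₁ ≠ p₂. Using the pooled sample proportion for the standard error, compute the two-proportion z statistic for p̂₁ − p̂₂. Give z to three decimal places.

p̂₁ = 891/1166 = 0.764151, p̂₂ = 1147/1453 = 0.789401.
Pooled p̂ = (891+1147)/(1166+1453) = 2038/2619 = 0.778160.
SE = √(p̂(1−p̂)(1/n₁+1/n₂)) = √(0.778160·0.221840·0.00154586) = √(0.000266858) = 0.016336.
z = (0.764151 − 0.789401)/0.016336 = -0.025250/0.016336 = -1.546.

z = -1.546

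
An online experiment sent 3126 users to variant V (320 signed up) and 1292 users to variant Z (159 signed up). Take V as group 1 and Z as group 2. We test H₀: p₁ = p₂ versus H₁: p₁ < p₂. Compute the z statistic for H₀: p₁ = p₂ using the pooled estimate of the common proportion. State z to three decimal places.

p̂₁ = 320/3126 = 0.102367, p̂₂ = 159/1292 = 0.123065.
Pooled p̂ = (320+159)/(3126+1292) = 479/4418 = 0.108420.
SE = √(0.0966652 × 0.00109389) = 0.010283.
z = (0.102367 − 0.123065)/0.010283 = -0.020698/0.010283 = -2.013.

z = -2.013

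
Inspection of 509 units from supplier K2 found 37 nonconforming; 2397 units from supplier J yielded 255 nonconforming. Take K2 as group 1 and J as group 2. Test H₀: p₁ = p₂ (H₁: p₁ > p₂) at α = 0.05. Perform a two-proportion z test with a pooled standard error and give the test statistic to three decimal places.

p̂₁ = 37/509 ≈ 0.072692, p̂₂ = 255/2397 ≈ 0.106383.
Pooled p̂ = (37+255)/(509+2397) = 292/2906 = 0.100482.
SE = √(0.0903852 × 0.00238182) = 0.014672.
z = (0.072692 − 0.106383)/0.014672 = -0.033691/0.014672 = -2.296.
p-value = P(Z > -2.296) ≈ 0.9892; since p > α = 0.05, fail to reject H₀.

z = -2.296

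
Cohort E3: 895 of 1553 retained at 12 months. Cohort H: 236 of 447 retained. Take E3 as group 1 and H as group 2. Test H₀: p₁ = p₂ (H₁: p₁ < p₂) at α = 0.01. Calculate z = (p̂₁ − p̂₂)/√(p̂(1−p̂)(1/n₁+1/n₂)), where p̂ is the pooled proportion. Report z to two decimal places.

z = 1.82

p̂₁ = 895/1553 = 0.5763, p̂₂ = 236/447 = 0.5280.
Pooled p̂ = (895+236)/(1553+447) = 1131/2000 = 0.5655.
SE = √(0.24571 × 0.00288105) = 0.0266.
z = (0.5763 − 0.5280)/0.0266 = 0.0483/0.0266 = 1.82.
p-value = P(Z < 1.817) ≈ 0.9654; since p > α = 0.01, fail to reject H₀.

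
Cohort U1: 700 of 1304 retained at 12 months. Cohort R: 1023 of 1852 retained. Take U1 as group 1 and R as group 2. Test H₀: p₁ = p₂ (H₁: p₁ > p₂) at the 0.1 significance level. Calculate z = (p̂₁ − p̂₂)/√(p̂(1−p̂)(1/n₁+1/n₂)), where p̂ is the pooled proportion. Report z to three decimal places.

p̂₁ = 700/1304 ≈ 0.53681, p̂₂ = 1023/1852 ≈ 0.55238.
Pooled p̂ = (700+1023)/(1304+1852) = 1723/3156 = 0.54594.
SE = √(0.247889 × 0.00130683) = 0.01800.
z = (0.53681 − 0.55238)/0.01800 = -0.01557/0.01800 = -0.865.
p-value = P(Z > -0.865) ≈ 0.8064, so at α = 0.1 we fail to reject H₀.

z = -0.865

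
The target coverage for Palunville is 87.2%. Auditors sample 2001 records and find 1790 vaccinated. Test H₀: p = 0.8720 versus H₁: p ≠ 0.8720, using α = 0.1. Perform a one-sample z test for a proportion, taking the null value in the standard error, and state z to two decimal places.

p̂ = 1790/2001 ≈ 0.89455.
Under H₀, SE = √(0.872·0.128/2001) = √(5.57801e-05) = 0.00747.
z = (0.89455 − 0.872)/0.00747 = 0.02255/0.00747 = 3.02.
p-value = 2·P(Z > 3.020) ≈ 0.0025. With α = 0.1, reject H₀.

z = 3.02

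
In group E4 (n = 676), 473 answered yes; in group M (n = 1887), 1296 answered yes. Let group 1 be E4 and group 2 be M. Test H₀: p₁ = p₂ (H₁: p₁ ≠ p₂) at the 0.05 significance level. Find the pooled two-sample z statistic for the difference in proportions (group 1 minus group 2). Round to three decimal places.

z = 0.622

p̂₁ = 473/676 ≈ 0.69970, p̂₂ = 1296/1887 ≈ 0.68680.
Pooled p̂ = (473+1296)/(676+1887) = 1769/2563 = 0.69021.
SE = √(p̂(1−p̂)(1/n₁+1/n₂)) = √(0.69021·0.30979·0.00200923) = √(0.000429617) = 0.02073.
z = (0.69970 − 0.68680)/0.02073 = 0.01290/0.02073 = 0.622.
p-value = 2·P(Z > 0.622) ≈ 0.5337; since p > α = 0.05, fail to reject H₀.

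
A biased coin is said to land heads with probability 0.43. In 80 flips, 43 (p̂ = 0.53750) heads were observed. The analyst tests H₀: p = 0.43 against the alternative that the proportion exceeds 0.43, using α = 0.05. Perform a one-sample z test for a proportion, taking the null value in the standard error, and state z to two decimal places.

z = 1.94

p̂ = 43/80 = 0.5375.
Standard error under H₀: √(0.43×0.57/80) = 0.0554.
z = (0.5375 − 0.43)/0.0554 = 0.1075/0.0554 = 1.94.
p-value = P(Z > 1.942) ≈ 0.0261, so at α = 0.05 we reject H₀.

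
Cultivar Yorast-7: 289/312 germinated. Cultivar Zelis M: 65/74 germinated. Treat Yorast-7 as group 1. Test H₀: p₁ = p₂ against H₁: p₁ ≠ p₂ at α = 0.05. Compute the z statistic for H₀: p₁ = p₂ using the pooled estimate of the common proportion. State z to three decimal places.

z = 1.344

p̂₁ = 289/312 = 0.92628, p̂₂ = 65/74 = 0.87838.
Pooled p̂ = (289+65)/(312+74) = 354/386 = 0.91710.
SE = √(p̂(1−p̂)(1/n₁+1/n₂)) = √(0.91710·0.08290·0.0167186) = √(0.0012711) = 0.03565.
z = (0.92628 − 0.87838)/0.03565 = 0.04790/0.03565 = 1.344.
p-value = 2·P(Z > 1.344) ≈ 0.1791; since p > α = 0.05, fail to reject H₀.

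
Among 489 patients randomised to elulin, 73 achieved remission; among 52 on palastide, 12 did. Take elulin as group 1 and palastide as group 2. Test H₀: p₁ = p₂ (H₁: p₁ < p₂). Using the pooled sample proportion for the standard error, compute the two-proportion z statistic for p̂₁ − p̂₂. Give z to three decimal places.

z = -1.535

p̂₁ = 73/489 = 0.14928, p̂₂ = 12/52 = 0.23077.
Pooled p̂ = (73+12)/(489+52) = 85/541 = 0.15712.
SE = √(p̂(1−p̂)(1/n₁+1/n₂)) = √(0.15712·0.84288·0.0212758) = √(0.00281757) = 0.05308.
z = (0.14928 − 0.23077)/0.05308 = -0.08149/0.05308 = -1.535.
p-value = P(Z < -1.535) ≈ 0.0624.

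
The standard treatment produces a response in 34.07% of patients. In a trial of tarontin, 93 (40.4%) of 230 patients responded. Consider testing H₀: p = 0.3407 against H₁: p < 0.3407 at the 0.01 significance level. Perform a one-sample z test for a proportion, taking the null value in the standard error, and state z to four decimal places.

p̂ = 93/230 = 0.404348.
Standard error under H₀: √(0.3407×0.6593/230) = 0.031251.
z = (0.404348 − 0.3407)/0.031251 = 0.063648/0.031251 = 2.0367.
p-value = P(Z < 2.037) ≈ 0.9792; since p > α = 0.01, fail to reject H₀.

z = 2.0367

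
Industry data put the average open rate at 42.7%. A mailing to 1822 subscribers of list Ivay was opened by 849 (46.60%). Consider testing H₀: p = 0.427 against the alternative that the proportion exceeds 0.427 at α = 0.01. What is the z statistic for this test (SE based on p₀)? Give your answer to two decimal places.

p̂ = 849/1822 ≈ 0.4660.
Under H₀, SE = √(0.427·0.573/1822) = √(0.000134287) = 0.0116.
z = (0.4660 − 0.427)/0.0116 = 0.0390/0.0116 = 3.36.
p-value = P(Z > 3.363) ≈ 0.0004. With α = 0.01, reject H₀.

z = 3.36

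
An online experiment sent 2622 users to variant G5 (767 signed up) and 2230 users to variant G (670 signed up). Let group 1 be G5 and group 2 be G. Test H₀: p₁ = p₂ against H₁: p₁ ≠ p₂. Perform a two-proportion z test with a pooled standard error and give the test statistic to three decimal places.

p̂₁ = 767/2622 ≈ 0.292525, p̂₂ = 670/2230 ≈ 0.300448.
Pooled p̂ = (767+670)/(2622+2230) = 1437/4852 = 0.296167.
SE = √(0.208452 × 0.000829819) = 0.013152.
z = (0.292525 − 0.300448)/0.013152 = -0.007923/0.013152 = -0.602.
p-value = 2·P(Z > 0.602) ≈ 0.5469.

z = -0.602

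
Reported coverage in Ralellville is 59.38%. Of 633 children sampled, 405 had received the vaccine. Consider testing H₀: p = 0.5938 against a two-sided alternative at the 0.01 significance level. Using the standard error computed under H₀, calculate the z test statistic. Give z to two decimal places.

z = 2.36

p̂ = 405/633 = 0.6398.
Standard error under H₀: √(0.5938×0.4062/633) = 0.0195.
z = (0.6398 − 0.5938)/0.0195 = 0.0460/0.0195 = 2.36.
Two-sided p-value ≈ 2·Φ(−2.357) = 0.0184; since p > α = 0.01, fail to reject H₀.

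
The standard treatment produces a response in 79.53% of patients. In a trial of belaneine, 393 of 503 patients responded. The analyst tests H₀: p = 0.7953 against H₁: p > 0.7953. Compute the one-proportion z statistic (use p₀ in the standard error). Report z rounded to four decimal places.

z = -0.7775

p̂ = 393/503 = 0.781312.
SE = √(p₀(1−p₀)/n) = √(0.1628/503) = 0.017990.
z = (0.781312 − 0.7953)/0.017990 = -0.013988/0.017990 = -0.7775.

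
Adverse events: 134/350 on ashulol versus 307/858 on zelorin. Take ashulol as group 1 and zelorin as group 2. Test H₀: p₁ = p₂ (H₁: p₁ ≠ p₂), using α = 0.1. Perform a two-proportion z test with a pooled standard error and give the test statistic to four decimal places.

z = 0.8203

p̂₁ = 134/350 = 0.382857, p̂₂ = 307/858 = 0.357809.
Pooled p̂ = (134+307)/(350+858) = 441/1208 = 0.365066.
SE = √(p̂(1−p̂)(1/n₁+1/n₂)) = √(0.365066·0.634934·0.00402264) = √(0.00093242) = 0.030536.
z = (0.382857 − 0.357809)/0.030536 = 0.025048/0.030536 = 0.8203.
p-value = 2·P(Z > 0.820) ≈ 0.4120. With α = 0.1, fail to reject H₀.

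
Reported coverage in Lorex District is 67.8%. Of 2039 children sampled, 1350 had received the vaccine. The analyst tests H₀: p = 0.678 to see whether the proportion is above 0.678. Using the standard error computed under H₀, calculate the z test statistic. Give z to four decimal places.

p̂ = 1350/2039 = 0.6620893.
Standard error under H₀: √(0.678×0.322/2039) = 0.0103475.
z = (0.6620893 − 0.678)/0.0103475 = -0.0159107/0.0103475 = -1.5376.

z = -1.5376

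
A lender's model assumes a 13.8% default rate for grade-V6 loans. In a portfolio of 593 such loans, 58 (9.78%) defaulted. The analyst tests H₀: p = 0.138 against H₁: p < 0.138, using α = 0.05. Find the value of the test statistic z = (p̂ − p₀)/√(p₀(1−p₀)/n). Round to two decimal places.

p̂ = 58/593 = 0.09781.
Under H₀, SE = √(0.138·0.862/593) = √(0.0002006) = 0.01416.
z = (0.09781 − 0.138)/0.01416 = -0.04019/0.01416 = -2.84.
p-value = P(Z < -2.838) ≈ 0.0023. With α = 0.05, reject H₀.

z = -2.84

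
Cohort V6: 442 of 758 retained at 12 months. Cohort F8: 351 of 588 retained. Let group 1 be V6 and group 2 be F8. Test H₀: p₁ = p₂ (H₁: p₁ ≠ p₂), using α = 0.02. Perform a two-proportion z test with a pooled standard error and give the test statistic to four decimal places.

z = -0.5114

p̂₁ = 442/758 ≈ 0.583113, p̂₂ = 351/588 ≈ 0.596939.
Pooled p̂ = (442+351)/(758+588) = 793/1346 = 0.589153.
SE = √(p̂(1−p̂)(1/n₁+1/n₂)) = √(0.589153·0.410847·0.00301994) = √(0.000730982) = 0.027037.
z = (0.583113 − 0.596939)/0.027037 = -0.013826/0.027037 = -0.5114.
Two-sided p-value ≈ 2·Φ(−0.511) = 0.6091; since p > α = 0.02, fail to reject H₀.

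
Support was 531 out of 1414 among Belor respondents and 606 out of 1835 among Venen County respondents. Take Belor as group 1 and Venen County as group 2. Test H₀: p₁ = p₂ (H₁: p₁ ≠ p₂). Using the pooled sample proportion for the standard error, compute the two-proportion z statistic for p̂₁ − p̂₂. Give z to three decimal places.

p̂₁ = 531/1414 ≈ 0.375530, p̂₂ = 606/1835 ≈ 0.330245.
Pooled p̂ = (531+606)/(1414+1835) = 1137/3249 = 0.349954.
SE = √(0.227486 × 0.00125217) = 0.016878.
z = (0.375530 − 0.330245)/0.016878 = 0.045285/0.016878 = 2.683.
p-value = 2·P(Z > 2.683) ≈ 0.0073.

z = 2.683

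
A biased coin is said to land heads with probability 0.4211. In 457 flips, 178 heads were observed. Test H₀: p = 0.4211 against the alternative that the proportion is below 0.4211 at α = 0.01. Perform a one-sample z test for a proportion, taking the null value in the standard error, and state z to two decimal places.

z = -1.37

p̂ = 178/457 = 0.3895.
Under H₀, SE = √(0.4211·0.5789/457) = √(0.000533424) = 0.0231.
z = (0.3895 − 0.4211)/0.0231 = -0.0316/0.0231 = -1.37.
p-value = P(Z < -1.368) ≈ 0.0856. With α = 0.01, fail to reject H₀.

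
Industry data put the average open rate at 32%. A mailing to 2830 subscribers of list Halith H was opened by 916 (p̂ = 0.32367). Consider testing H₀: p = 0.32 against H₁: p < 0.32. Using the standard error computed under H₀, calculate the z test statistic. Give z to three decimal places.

p̂ = 916/2830 ≈ 0.323675.
SE = √(p₀(1−p₀)/n) = √(0.2176/2830) = 0.008769.
z = (0.323675 − 0.32)/0.008769 = 0.003675/0.008769 = 0.419.
p-value = P(Z < 0.419) ≈ 0.6624.

z = 0.419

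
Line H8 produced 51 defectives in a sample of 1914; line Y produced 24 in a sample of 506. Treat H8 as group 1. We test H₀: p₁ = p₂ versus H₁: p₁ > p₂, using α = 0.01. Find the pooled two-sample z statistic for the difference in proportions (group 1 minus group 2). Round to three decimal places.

z = -2.399

p̂₁ = 51/1914 = 0.026646, p̂₂ = 24/506 = 0.047431.
Pooled p̂ = (51+24)/(1914+506) = 75/2420 = 0.030992.
SE = √(0.0300312 × 0.00249875) = 0.008663.
z = (0.026646 − 0.047431)/0.008663 = -0.020785/0.008663 = -2.399.
p-value = P(Z > -2.399) ≈ 0.9918; since p > α = 0.01, fail to reject H₀.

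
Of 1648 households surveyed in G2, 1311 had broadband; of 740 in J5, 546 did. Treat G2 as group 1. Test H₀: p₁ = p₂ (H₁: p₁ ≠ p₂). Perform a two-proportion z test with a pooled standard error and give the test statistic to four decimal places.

p̂₁ = 1311/1648 = 0.795510, p̂₂ = 546/740 = 0.737838.
Pooled p̂ = (1311+546)/(1648+740) = 1857/2388 = 0.777638.
SE = √(p̂(1−p̂)(1/n₁+1/n₂)) = √(0.777638·0.222362·0.00195815) = √(0.000338597) = 0.018401.
z = (0.795510 − 0.737838)/0.018401 = 0.057672/0.018401 = 3.1342.
p-value = 2·P(Z > 3.134) ≈ 0.0017.

z = 3.1342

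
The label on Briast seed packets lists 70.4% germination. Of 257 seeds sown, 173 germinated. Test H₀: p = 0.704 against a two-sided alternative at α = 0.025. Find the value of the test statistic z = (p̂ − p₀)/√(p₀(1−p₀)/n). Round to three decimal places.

p̂ = 173/257 = 0.67315.
SE = √(p₀(1−p₀)/n) = √(0.20838/257) = 0.02848.
z = (0.67315 − 0.704)/0.02848 = -0.03085/0.02848 = -1.083.
Two-sided p-value ≈ 2·Φ(−1.083) = 0.2787; since p > α = 0.025, fail to reject H₀.

z = -1.083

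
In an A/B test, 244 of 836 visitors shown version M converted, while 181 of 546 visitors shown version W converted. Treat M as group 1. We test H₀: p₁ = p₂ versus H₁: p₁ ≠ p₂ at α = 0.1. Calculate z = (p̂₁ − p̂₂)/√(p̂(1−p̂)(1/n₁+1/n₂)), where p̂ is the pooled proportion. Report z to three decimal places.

z = -1.561

p̂₁ = 244/836 ≈ 0.29187, p̂₂ = 181/546 ≈ 0.33150.
Pooled p̂ = (244+181)/(836+546) = 425/1382 = 0.30753.
SE = √(p̂(1−p̂)(1/n₁+1/n₂)) = √(0.30753·0.69247·0.00302767) = √(0.000644754) = 0.02539.
z = (0.29187 − 0.33150)/0.02539 = -0.03963/0.02539 = -1.561.
p-value = 2·P(Z > 1.561) ≈ 0.1185, so at α = 0.1 we fail to reject H₀.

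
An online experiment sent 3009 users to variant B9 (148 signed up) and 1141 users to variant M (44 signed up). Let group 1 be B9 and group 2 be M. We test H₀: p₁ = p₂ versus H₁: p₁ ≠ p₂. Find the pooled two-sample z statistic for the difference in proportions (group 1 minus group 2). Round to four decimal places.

z = 1.4546

p̂₁ = 148/3009 = 0.049186, p̂₂ = 44/1141 = 0.038563.
Pooled p̂ = (148+44)/(3009+1141) = 192/4150 = 0.046265.
SE = √(p̂(1−p̂)(1/n₁+1/n₂)) = √(0.046265·0.953735·0.00120876) = √(5.33361e-05) = 0.007303.
z = (0.049186 − 0.038563)/0.007303 = 0.010623/0.007303 = 1.4546.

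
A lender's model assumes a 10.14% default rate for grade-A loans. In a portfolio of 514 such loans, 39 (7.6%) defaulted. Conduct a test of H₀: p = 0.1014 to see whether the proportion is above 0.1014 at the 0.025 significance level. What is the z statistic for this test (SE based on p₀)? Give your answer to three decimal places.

p̂ = 39/514 = 0.07588.
SE = √(p₀(1−p₀)/n) = √(0.091118/514) = 0.01331.
z = (0.07588 − 0.1014)/0.01331 = -0.02552/0.01331 = -1.917.
p-value = P(Z > -1.917) ≈ 0.9724. With α = 0.025, fail to reject H₀.

z = -1.917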